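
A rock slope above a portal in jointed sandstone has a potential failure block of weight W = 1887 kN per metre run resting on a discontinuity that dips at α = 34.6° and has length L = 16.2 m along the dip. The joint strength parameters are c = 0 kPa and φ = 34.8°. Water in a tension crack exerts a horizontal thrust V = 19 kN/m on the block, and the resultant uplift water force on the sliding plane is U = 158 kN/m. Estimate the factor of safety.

FS = 0.89

Resolving the block weight along and normal to the plane and applying the Mohr–Coulomb strength on the joint:
N' = W cosα − U − V sinα = 1887·cos34.6° − 158 − 19·sin34.6° = 1384.5 kN/m
Driving force T = W sinα + V cosα = 1887·sin34.6° + 19·cos34.6° = 1087.2 kN/m
Resisting force R = c·L + N'·tanφ = 0·16.2 + 1384.5·tan34.8° = 0.0 + 962.2 = 962.2 kN/m
FS = R / T = 962.2 / 1087.2 = 0.885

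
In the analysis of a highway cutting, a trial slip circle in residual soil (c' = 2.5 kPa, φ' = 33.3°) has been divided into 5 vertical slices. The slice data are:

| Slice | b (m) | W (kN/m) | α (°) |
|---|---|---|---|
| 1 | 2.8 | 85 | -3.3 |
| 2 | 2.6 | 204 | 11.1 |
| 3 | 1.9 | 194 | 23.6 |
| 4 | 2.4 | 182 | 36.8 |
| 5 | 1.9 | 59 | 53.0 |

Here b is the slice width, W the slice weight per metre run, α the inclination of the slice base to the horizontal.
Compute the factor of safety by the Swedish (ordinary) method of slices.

Ordinary method of slices: FS = Σ[c'·Δl_i + (W_i cosα_i)·tanφ'] / Σ W_i sinα_i, with Δl_i = b_i / cosα_i.
Slice 1: Δl = 2.8/cos(-3.3°) = 2.805 m; N'_1 = 85·cos(-3.3°) = 84.9; c'Δl = 7.01; W sinα = -4.9
Slice 2: Δl = 2.6/cos11.1° = 2.650 m; N'_2 = 204·cos11.1° = 200.2; c'Δl = 6.62; W sinα = 39.3
Slice 3: Δl = 1.9/cos23.6° = 2.073 m; N'_3 = 194·cos23.6° = 177.8; c'Δl = 5.18; W sinα = 77.7
Slice 4: Δl = 2.4/cos36.8° = 2.997 m; N'_4 = 182·cos36.8° = 145.7; c'Δl = 7.49; W sinα = 109.0
Slice 5: Δl = 1.9/cos53.0° = 3.157 m; N'_5 = 59·cos53.0° = 35.5; c'Δl = 7.89; W sinα = 47.1
Σc'Δl = 34.2 kN/m; ΣN' = 644.1 kN/m; ΣW sinα = 268.2 kN/m
Resisting = 34.2 + 644.1·tan33.3° = 34.2 + 423.1 = 457.3 kN/m
FS = 457.3 / 268.2 = 1.705

FS = 1.71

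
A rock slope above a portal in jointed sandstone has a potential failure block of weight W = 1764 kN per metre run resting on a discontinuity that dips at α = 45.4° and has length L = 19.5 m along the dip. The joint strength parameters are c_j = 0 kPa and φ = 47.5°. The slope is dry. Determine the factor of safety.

FS = 1.08

Resolving the block weight along and normal to the plane and applying the Mohr–Coulomb strength on the joint:
N' = W cosα = 1764·cos45.4° = 1238.6 kN/m
Driving force T = W sinα = 1764·sin45.4° = 1256.0 kN/m
Resisting force R = c_j·L + N'·tanφ = 0·19.5 + 1238.6·tan47.5° = 0.0 + 1351.7 = 1351.7 kN/m
FS = R / T = 1351.7 / 1256.0 = 1.076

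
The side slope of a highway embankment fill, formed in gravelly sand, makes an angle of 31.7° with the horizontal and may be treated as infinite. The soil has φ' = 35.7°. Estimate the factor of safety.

FS = 1.16

For a dry cohesionless infinite slope the factor of safety is FS = tanφ' / tanβ.
FS = tan35.7° / tan31.7° = 0.7186 / 0.6176 = 1.163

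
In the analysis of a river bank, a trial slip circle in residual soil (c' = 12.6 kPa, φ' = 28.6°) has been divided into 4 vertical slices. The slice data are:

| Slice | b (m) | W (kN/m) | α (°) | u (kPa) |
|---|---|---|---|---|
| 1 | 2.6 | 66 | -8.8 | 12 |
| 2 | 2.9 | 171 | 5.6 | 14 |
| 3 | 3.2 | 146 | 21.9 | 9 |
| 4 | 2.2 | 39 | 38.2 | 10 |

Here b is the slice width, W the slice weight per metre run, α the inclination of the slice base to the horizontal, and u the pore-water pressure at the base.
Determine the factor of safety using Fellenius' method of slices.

FS = 3.47

Ordinary method of slices: FS = Σ[c'·Δl_i + (W_i cosα_i − u_i·Δl_i)·tanφ'] / Σ W_i sinα_i, with Δl_i = b_i / cosα_i.
Slice 1: Δl = 2.6/cos(-8.8°) = 2.631 m; N'_1 = 66·cos(-8.8°) − 12·2.631 = 33.7; c'Δl = 33.15; W sinα = -10.1
Slice 2: Δl = 2.9/cos5.6° = 2.914 m; N'_2 = 171·cos5.6° − 14·2.914 = 129.4; c'Δl = 36.72; W sinα = 16.7
Slice 3: Δl = 3.2/cos21.9° = 3.449 m; N'_3 = 146·cos21.9° − 9·3.449 = 104.4; c'Δl = 43.46; W sinα = 54.5
Slice 4: Δl = 2.2/cos38.2° = 2.799 m; N'_4 = 39·cos38.2° − 10·2.799 = 2.7; c'Δl = 35.27; W sinα = 24.1
Σc'Δl = 148.6 kN/m; ΣN' = 270.1 kN/m; ΣW sinα = 85.2 kN/m
Resisting = 148.6 + 270.1·tan28.6° = 148.6 + 147.3 = 295.9 kN/m
FS = 295.9 / 85.2 = 3.474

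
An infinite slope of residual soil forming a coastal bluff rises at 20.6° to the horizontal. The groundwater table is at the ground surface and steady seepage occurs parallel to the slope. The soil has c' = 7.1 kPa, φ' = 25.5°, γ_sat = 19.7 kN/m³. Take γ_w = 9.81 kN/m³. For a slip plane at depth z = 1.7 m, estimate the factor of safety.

FS = 1.28

With seepage parallel to the slope and the water table at the surface, the effective normal stress on the slip plane uses the buoyant unit weight γ' = γ_sat − γ_w while the driving shear stress uses γ_sat:
FS = [c' + γ' z cos²β tanφ'] / [γ_sat z sinβ cosβ]
γ' = 19.7 − 9.81 = 9.89 kN/m³
Numerator = 7.1 + 9.89·1.7·cos²20.6°·tan25.5° = 7.1 + 9.89·1.7·0.8762·0.4770 = 14.127 kPa
Denominator = 19.7·1.7·sin20.6°·cos20.6° = 19.7·1.7·0.3518·0.9361 = 11.030 kPa
FS = 14.127 / 11.030 = 1.281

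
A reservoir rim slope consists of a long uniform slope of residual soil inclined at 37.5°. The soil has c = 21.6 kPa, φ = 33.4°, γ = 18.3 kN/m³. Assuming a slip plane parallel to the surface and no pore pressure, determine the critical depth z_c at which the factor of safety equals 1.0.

z_c = 17.37 m

Setting FS = 1.00 in FS = [c + γz cos²β tanφ] / [γz sinβ cosβ] and solving for z:
z = c / [γ cosβ (FS·sinβ − cosβ·tanφ)]
  = 21.6 / [18.3·cos37.5°·(1.00·sin37.5° − cos37.5°·tan33.4°)]
  = 21.6 / [18.3·0.7934·(1.00·0.6088 − 0.7934·0.6594)]
  = 21.6 / 1.2434 = 17.372 m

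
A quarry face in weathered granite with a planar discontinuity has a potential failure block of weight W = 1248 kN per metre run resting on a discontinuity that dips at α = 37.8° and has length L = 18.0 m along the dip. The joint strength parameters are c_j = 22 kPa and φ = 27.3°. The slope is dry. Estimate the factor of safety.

Resolving the block weight along and normal to the plane and applying the Mohr–Coulomb strength on the joint:
N' = W cosα = 1248·cos37.8° = 986.1 kN/m
Driving force T = W sinα = 1248·sin37.8° = 764.9 kN/m
Resisting force R = c_j·L + N'·tanφ = 22·18.0 + 986.1·tan27.3° = 396.0 + 509.0 = 905.0 kN/m
FS = R / T = 905.0 / 764.9 = 1.183

FS = 1.18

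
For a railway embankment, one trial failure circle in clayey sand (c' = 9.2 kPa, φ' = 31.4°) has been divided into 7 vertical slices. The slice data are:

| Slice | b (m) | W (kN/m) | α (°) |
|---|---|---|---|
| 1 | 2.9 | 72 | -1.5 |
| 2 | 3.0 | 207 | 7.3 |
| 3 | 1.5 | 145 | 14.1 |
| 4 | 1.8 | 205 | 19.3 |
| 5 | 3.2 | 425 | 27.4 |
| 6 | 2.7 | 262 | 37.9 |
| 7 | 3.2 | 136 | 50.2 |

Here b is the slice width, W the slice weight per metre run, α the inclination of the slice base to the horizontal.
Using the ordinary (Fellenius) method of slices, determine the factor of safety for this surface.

Ordinary method of slices: FS = Σ[c'·Δl_i + (W_i cosα_i)·tanφ'] / Σ W_i sinα_i, with Δl_i = b_i / cosα_i.
Slice 1: Δl = 2.9/cos(-1.5°) = 2.901 m; N'_1 = 72·cos(-1.5°) = 72.0; c'Δl = 26.69; W sinα = -1.9
Slice 2: Δl = 3.0/cos7.3° = 3.025 m; N'_2 = 207·cos7.3° = 205.3; c'Δl = 27.83; W sinα = 26.3
Slice 3: Δl = 1.5/cos14.1° = 1.547 m; N'_3 = 145·cos14.1° = 140.6; c'Δl = 14.23; W sinα = 35.3
Slice 4: Δl = 1.8/cos19.3° = 1.907 m; N'_4 = 205·cos19.3° = 193.5; c'Δl = 17.55; W sinα = 67.8
Slice 5: Δl = 3.2/cos27.4° = 3.604 m; N'_5 = 425·cos27.4° = 377.3; c'Δl = 33.16; W sinα = 195.6
Slice 6: Δl = 2.7/cos37.9° = 3.422 m; N'_6 = 262·cos37.9° = 206.7; c'Δl = 31.48; W sinα = 160.9
Slice 7: Δl = 3.2/cos50.2° = 4.999 m; N'_7 = 136·cos50.2° = 87.1; c'Δl = 45.99; W sinα = 104.5
Σc'Δl = 196.9 kN/m; ΣN' = 1282.5 kN/m; ΣW sinα = 588.5 kN/m
Resisting = 196.9 + 1282.5·tan31.4° = 196.9 + 782.9 = 979.8 kN/m
FS = 979.8 / 588.5 = 1.665

FS = 1.66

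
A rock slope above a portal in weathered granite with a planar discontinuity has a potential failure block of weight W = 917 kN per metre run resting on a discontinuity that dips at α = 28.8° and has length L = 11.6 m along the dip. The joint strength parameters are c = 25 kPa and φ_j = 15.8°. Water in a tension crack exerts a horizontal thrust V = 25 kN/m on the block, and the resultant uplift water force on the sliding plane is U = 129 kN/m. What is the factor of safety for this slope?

FS = 1.03

Resolving the block weight along and normal to the plane and applying the Mohr–Coulomb strength on the joint:
N' = W cosα − U − V sinα = 917·cos28.8° − 129 − 25·sin28.8° = 662.5 kN/m
Driving force T = W sinα + V cosα = 917·sin28.8° + 25·cos28.8° = 463.7 kN/m
Resisting force R = c·L + N'·tanφ_j = 25·11.6 + 662.5·tan15.8° = 290.0 + 187.5 = 477.5 kN/m
FS = R / T = 477.5 / 463.7 = 1.030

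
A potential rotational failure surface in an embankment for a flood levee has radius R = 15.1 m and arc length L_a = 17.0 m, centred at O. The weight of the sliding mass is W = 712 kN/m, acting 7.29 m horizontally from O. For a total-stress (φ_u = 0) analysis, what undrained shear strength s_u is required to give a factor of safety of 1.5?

s_u = 30.3 kPa

FS = s_u·L_a·R / (W·d), so s_u = FS·W·d / (L_a·R).
s_u = 1.5·712·7.29 / (17.00·15.1) = 7785.7 / 256.70 = 30.33 kPa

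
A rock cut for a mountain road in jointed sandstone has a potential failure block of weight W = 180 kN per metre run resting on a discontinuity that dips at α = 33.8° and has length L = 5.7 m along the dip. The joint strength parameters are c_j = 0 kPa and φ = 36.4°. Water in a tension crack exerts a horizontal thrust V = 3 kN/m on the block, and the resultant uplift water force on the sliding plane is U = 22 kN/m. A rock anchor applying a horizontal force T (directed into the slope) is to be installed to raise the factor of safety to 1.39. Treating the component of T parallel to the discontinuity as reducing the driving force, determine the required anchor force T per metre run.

Resolving forces along and normal to the sliding plane, with the horizontal anchor force T adding T·sinα to the effective normal force and T·cosα acting up the plane against the driving force:
FS = [c_jL + (W cosα − U − V sinα + T sinα) tanφ] / [W sinα + V cosα − T cosα]
Without the anchor: N' = 125.9 kN/m, driving T_d = 102.6 kN/m, resisting R = 0·5.7 + 125.9·tan36.4° = 92.8 kN/m, FS = 0.90.
Setting FS = 1.39 and solving for T:
1.39·(102.6 − T cos33.8°) = 92.8 + T sin33.8°·tan36.4°
T·(sin33.8°·tan36.4° + 1.39·cos33.8°) = 1.39·102.6 − 92.8
T·(0.5563·0.7373 + 1.39·0.8310) = 142.7 − 92.8 = 49.8
T·1.5652 = 49.8
T = 31.8 kN/m

T = 32 kN/m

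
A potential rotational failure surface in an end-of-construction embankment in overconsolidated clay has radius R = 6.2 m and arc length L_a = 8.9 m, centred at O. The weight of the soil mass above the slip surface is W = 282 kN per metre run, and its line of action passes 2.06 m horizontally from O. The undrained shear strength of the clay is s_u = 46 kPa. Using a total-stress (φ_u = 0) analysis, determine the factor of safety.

FS = 4.37

Taking moments about the centre O, the resisting moment is provided by the undrained shear strength acting along the arc:
M_R = s_u·L_a·R = 46·8.90·6.2 = 2538.3 kN·m/m
M_D = W·d = 282·2.06 = 580.9 kN·m/m
FS = M_R / M_D = 2538.3 / 580.9 = 4.369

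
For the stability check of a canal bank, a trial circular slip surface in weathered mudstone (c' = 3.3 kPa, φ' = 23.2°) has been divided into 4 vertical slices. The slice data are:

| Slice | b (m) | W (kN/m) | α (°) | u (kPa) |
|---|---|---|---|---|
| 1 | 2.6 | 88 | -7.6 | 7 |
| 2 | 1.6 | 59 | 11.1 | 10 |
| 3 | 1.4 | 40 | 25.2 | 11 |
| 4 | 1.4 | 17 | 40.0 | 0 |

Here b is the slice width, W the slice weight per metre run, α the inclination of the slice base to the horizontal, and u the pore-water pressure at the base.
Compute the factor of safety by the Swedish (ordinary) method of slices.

Ordinary method of slices: FS = Σ[c'·Δl_i + (W_i cosα_i − u_i·Δl_i)·tanφ'] / Σ W_i sinα_i, with Δl_i = b_i / cosα_i.
Slice 1: Δl = 2.6/cos(-7.6°) = 2.623 m; N'_1 = 88·cos(-7.6°) − 7·2.623 = 68.9; c'Δl = 8.66; W sinα = -11.6
Slice 2: Δl = 1.6/cos11.1° = 1.631 m; N'_2 = 59·cos11.1° − 10·1.631 = 41.6; c'Δl = 5.38; W sinα = 11.4
Slice 3: Δl = 1.4/cos25.2° = 1.547 m; N'_3 = 40·cos25.2° − 11·1.547 = 19.2; c'Δl = 5.11; W sinα = 17.0
Slice 4: Δl = 1.4/cos40.0° = 1.828 m; N'_4 = 17·cos40.0° − 0·1.828 = 13.0; c'Δl = 6.03; W sinα = 10.9
Σc'Δl = 25.2 kN/m; ΣN' = 142.7 kN/m; ΣW sinα = 27.7 kN/m
Resisting = 25.2 + 142.7·tan23.2° = 25.2 + 61.1 = 86.3 kN/m
FS = 86.3 / 27.7 = 3.118

FS = 3.12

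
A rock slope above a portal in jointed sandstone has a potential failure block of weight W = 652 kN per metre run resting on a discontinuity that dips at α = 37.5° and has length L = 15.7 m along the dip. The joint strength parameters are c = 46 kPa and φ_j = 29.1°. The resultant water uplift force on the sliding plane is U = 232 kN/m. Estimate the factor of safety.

Resolving the block weight along and normal to the plane and applying the Mohr–Coulomb strength on the joint:
N' = W cosα − U = 652·cos37.5° − 232 = 285.3 kN/m
Driving force T = W sinα = 652·sin37.5° = 396.9 kN/m
Resisting force R = c·L + N'·tanφ_j = 46·15.7 + 285.3·tan29.1° = 722.2 + 158.8 = 881.0 kN/m
FS = R / T = 881.0 / 396.9 = 2.220

FS = 2.22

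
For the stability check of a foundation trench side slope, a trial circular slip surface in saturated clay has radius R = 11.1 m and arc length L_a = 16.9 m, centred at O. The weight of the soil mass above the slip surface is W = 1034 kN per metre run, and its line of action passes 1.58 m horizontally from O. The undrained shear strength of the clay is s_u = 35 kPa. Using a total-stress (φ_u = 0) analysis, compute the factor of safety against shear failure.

Taking moments about the centre O, the resisting moment is provided by the undrained shear strength acting along the arc:
M_R = s_u·L_a·R = 35·16.90·11.1 = 6565.6 kN·m/m
M_D = W·d = 1034·1.58 = 1633.7 kN·m/m
FS = M_R / M_D = 6565.6 / 1633.7 = 4.019

FS = 4.02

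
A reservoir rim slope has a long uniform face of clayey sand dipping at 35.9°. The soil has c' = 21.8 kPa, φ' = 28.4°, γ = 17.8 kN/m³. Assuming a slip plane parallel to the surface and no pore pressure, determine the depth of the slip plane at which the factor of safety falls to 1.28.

z = 4.84 m

Setting FS = 1.28 in FS = [c' + γz cos²β tanφ'] / [γz sinβ cosβ] and solving for z:
z = c' / [γ cosβ (FS·sinβ − cosβ·tanφ')]
  = 21.8 / [17.8·cos35.9°·(1.28·sin35.9° − cos35.9°·tan28.4°)]
  = 21.8 / [17.8·0.8100·(1.28·0.5864 − 0.8100·0.5407)]
  = 21.8 / 4.5068 = 4.837 m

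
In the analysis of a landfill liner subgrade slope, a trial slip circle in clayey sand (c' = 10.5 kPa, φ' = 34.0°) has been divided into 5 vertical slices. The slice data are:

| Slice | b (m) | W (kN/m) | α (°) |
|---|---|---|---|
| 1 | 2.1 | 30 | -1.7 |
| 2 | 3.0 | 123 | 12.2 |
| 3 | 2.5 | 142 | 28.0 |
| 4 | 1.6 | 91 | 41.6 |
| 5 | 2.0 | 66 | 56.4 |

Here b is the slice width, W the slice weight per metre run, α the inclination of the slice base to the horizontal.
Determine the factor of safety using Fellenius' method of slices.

FS = 1.94

Ordinary method of slices: FS = Σ[c'·Δl_i + (W_i cosα_i)·tanφ'] / Σ W_i sinα_i, with Δl_i = b_i / cosα_i.
Slice 1: Δl = 2.1/cos(-1.7°) = 2.101 m; N'_1 = 30·cos(-1.7°) = 30.0; c'Δl = 22.06; W sinα = -0.9
Slice 2: Δl = 3.0/cos12.2° = 3.069 m; N'_2 = 123·cos12.2° = 120.2; c'Δl = 32.23; W sinα = 26.0
Slice 3: Δl = 2.5/cos28.0° = 2.831 m; N'_3 = 142·cos28.0° = 125.4; c'Δl = 29.73; W sinα = 66.7
Slice 4: Δl = 1.6/cos41.6° = 2.140 m; N'_4 = 91·cos41.6° = 68.0; c'Δl = 22.47; W sinα = 60.4
Slice 5: Δl = 2.0/cos56.4° = 3.614 m; N'_5 = 66·cos56.4° = 36.5; c'Δl = 37.95; W sinα = 55.0
Σc'Δl = 144.4 kN/m; ΣN' = 380.2 kN/m; ΣW sinα = 207.2 kN/m
Resisting = 144.4 + 380.2·tan34.0° = 144.4 + 256.4 = 400.9 kN/m
FS = 400.9 / 207.2 = 1.935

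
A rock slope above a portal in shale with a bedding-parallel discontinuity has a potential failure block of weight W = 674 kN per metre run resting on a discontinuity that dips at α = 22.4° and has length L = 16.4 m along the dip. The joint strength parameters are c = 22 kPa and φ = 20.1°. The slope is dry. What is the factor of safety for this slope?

FS = 2.29

Resolving the block weight along and normal to the plane and applying the Mohr–Coulomb strength on the joint:
N' = W cosα = 674·cos22.4° = 623.1 kN/m
Driving force T = W sinα = 674·sin22.4° = 256.8 kN/m
Resisting force R = c·L + N'·tanφ = 22·16.4 + 623.1·tan20.1° = 360.8 + 228.0 = 588.8 kN/m
FS = R / T = 588.8 / 256.8 = 2.293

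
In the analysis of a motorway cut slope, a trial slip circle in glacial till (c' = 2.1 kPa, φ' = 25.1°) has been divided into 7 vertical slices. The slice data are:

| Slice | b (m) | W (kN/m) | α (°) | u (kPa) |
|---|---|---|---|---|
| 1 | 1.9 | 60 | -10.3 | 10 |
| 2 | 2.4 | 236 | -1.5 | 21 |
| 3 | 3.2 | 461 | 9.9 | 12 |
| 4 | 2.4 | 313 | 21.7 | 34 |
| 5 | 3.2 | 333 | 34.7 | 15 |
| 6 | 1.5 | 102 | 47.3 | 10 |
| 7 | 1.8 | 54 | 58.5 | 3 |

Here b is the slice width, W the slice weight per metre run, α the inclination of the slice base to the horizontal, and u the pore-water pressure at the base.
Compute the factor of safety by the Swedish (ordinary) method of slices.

Ordinary method of slices: FS = Σ[c'·Δl_i + (W_i cosα_i − u_i·Δl_i)·tanφ'] / Σ W_i sinα_i, with Δl_i = b_i / cosα_i.
Slice 1: Δl = 1.9/cos(-10.3°) = 1.931 m; N'_1 = 60·cos(-10.3°) − 10·1.931 = 39.7; c'Δl = 4.06; W sinα = -10.7
Slice 2: Δl = 2.4/cos(-1.5°) = 2.401 m; N'_2 = 236·cos(-1.5°) − 21·2.401 = 185.5; c'Δl = 5.04; W sinα = -6.2
Slice 3: Δl = 3.2/cos9.9° = 3.248 m; N'_3 = 461·cos9.9° − 12·3.248 = 415.2; c'Δl = 6.82; W sinα = 79.3
Slice 4: Δl = 2.4/cos21.7° = 2.583 m; N'_4 = 313·cos21.7° − 34·2.583 = 203.0; c'Δl = 5.42; W sinα = 115.7
Slice 5: Δl = 3.2/cos34.7° = 3.892 m; N'_5 = 333·cos34.7° − 15·3.892 = 215.4; c'Δl = 8.17; W sinα = 189.6
Slice 6: Δl = 1.5/cos47.3° = 2.212 m; N'_6 = 102·cos47.3° − 10·2.212 = 47.1; c'Δl = 4.64; W sinα = 75.0
Slice 7: Δl = 1.8/cos58.5° = 3.445 m; N'_7 = 54·cos58.5° − 3·3.445 = 17.9; c'Δl = 7.23; W sinα = 46.0
Σc'Δl = 41.4 kN/m; ΣN' = 1123.7 kN/m; ΣW sinα = 488.7 kN/m
Resisting = 41.4 + 1123.7·tan25.1° = 41.4 + 526.4 = 567.8 kN/m
FS = 567.8 / 488.7 = 1.162

FS = 1.16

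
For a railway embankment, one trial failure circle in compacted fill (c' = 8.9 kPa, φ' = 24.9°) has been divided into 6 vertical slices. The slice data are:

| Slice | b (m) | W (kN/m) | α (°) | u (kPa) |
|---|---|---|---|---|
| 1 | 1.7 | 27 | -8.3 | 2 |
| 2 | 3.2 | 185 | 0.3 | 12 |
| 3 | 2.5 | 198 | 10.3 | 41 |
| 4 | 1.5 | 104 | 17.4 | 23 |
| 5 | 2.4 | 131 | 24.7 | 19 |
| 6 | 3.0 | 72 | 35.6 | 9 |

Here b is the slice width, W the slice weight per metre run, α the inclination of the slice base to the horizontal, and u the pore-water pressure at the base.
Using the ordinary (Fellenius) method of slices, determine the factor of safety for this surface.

Ordinary method of slices: FS = Σ[c'·Δl_i + (W_i cosα_i − u_i·Δl_i)·tanφ'] / Σ W_i sinα_i, with Δl_i = b_i / cosα_i.
Slice 1: Δl = 1.7/cos(-8.3°) = 1.718 m; N'_1 = 27·cos(-8.3°) − 2·1.718 = 23.3; c'Δl = 15.29; W sinα = -3.9
Slice 2: Δl = 3.2/cos0.3° = 3.200 m; N'_2 = 185·cos0.3° − 12·3.200 = 146.6; c'Δl = 28.48; W sinα = 1.0
Slice 3: Δl = 2.5/cos10.3° = 2.541 m; N'_3 = 198·cos10.3° − 41·2.541 = 90.6; c'Δl = 22.61; W sinα = 35.4
Slice 4: Δl = 1.5/cos17.4° = 1.572 m; N'_4 = 104·cos17.4° − 23·1.572 = 63.1; c'Δl = 13.99; W sinα = 31.1
Slice 5: Δl = 2.4/cos24.7° = 2.642 m; N'_5 = 131·cos24.7° − 19·2.642 = 68.8; c'Δl = 23.51; W sinα = 54.7
Slice 6: Δl = 3.0/cos35.6° = 3.690 m; N'_6 = 72·cos35.6° − 9·3.690 = 25.3; c'Δl = 32.84; W sinα = 41.9
Σc'Δl = 136.7 kN/m; ΣN' = 417.8 kN/m; ΣW sinα = 160.2 kN/m
Resisting = 136.7 + 417.8·tan24.9° = 136.7 + 193.9 = 330.6 kN/m
FS = 330.6 / 160.2 = 2.064

FS = 2.06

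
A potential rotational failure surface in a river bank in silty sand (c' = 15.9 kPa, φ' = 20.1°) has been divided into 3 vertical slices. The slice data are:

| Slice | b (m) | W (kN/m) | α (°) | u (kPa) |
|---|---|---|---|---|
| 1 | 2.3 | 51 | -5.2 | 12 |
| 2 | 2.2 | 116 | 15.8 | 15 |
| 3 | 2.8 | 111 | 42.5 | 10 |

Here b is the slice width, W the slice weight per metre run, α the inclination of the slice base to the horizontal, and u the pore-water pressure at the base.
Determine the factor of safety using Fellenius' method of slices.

Ordinary method of slices: FS = Σ[c'·Δl_i + (W_i cosα_i − u_i·Δl_i)·tanφ'] / Σ W_i sinα_i, with Δl_i = b_i / cosα_i.
Slice 1: Δl = 2.3/cos(-5.2°) = 2.310 m; N'_1 = 51·cos(-5.2°) − 12·2.310 = 23.1; c'Δl = 36.72; W sinα = -4.6
Slice 2: Δl = 2.2/cos15.8° = 2.286 m; N'_2 = 116·cos15.8° − 15·2.286 = 77.3; c'Δl = 36.35; W sinα = 31.6
Slice 3: Δl = 2.8/cos42.5° = 3.798 m; N'_3 = 111·cos42.5° − 10·3.798 = 43.9; c'Δl = 60.38; W sinα = 75.0
Σc'Δl = 133.5 kN/m; ΣN' = 144.3 kN/m; ΣW sinα = 102.0 kN/m
Resisting = 133.5 + 144.3·tan20.1° = 133.5 + 52.8 = 186.2 kN/m
FS = 186.2 / 102.0 = 1.827

FS = 1.83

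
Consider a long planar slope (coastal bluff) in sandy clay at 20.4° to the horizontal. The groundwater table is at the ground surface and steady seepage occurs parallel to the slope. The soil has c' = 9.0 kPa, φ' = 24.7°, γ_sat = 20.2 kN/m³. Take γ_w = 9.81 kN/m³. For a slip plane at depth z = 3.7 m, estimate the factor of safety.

FS = 1.00

With seepage parallel to the slope and the water table at the surface, the effective normal stress on the slip plane uses the buoyant unit weight γ' = γ_sat − γ_w while the driving shear stress uses γ_sat:
FS = [c' + γ' z cos²β tanφ'] / [γ_sat z sinβ cosβ]
γ' = 20.2 − 9.81 = 10.39 kN/m³
Numerator = 9.0 + 10.39·3.7·cos²20.4°·tan24.7° = 9.0 + 10.39·3.7·0.8785·0.4599 = 24.533 kPa
Denominator = 20.2·3.7·sin20.4°·cos20.4° = 20.2·3.7·0.3486·0.9373 = 24.418 kPa
FS = 24.533 / 24.418 = 1.005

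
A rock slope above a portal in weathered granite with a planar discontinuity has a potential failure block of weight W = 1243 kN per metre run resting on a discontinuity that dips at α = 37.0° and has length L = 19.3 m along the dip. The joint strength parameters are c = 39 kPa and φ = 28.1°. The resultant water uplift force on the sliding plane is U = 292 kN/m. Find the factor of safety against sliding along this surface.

FS = 1.51

Resolving the block weight along and normal to the plane and applying the Mohr–Coulomb strength on the joint:
N' = W cosα − U = 1243·cos37.0° − 292 = 700.7 kN/m
Driving force T = W sinα = 1243·sin37.0° = 748.1 kN/m
Resisting force R = c·L + N'·tanφ = 39·19.3 + 700.7·tan28.1° = 752.7 + 374.1 = 1126.8 kN/m
FS = R / T = 1126.8 / 748.1 = 1.506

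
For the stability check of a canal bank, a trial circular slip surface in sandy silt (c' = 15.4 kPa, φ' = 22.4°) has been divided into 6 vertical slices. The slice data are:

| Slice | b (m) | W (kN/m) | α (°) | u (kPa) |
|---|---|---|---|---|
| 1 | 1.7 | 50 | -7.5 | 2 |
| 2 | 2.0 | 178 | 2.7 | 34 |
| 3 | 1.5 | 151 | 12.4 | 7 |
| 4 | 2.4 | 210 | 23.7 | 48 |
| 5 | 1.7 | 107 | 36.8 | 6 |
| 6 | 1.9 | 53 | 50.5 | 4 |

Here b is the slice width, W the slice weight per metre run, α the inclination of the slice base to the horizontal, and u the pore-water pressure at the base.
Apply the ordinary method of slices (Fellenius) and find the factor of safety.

FS = 1.73

Ordinary method of slices: FS = Σ[c'·Δl_i + (W_i cosα_i − u_i·Δl_i)·tanφ'] / Σ W_i sinα_i, with Δl_i = b_i / cosα_i.
Slice 1: Δl = 1.7/cos(-7.5°) = 1.715 m; N'_1 = 50·cos(-7.5°) − 2·1.715 = 46.1; c'Δl = 26.41; W sinα = -6.5
Slice 2: Δl = 2.0/cos2.7° = 2.002 m; N'_2 = 178·cos2.7° − 34·2.002 = 109.7; c'Δl = 30.83; W sinα = 8.4
Slice 3: Δl = 1.5/cos12.4° = 1.536 m; N'_3 = 151·cos12.4° − 7·1.536 = 136.7; c'Δl = 23.65; W sinα = 32.4
Slice 4: Δl = 2.4/cos23.7° = 2.621 m; N'_4 = 210·cos23.7° − 48·2.621 = 66.5; c'Δl = 40.36; W sinα = 84.4
Slice 5: Δl = 1.7/cos36.8° = 2.123 m; N'_5 = 107·cos36.8° − 6·2.123 = 72.9; c'Δl = 32.70; W sinα = 64.1
Slice 6: Δl = 1.9/cos50.5° = 2.987 m; N'_6 = 53·cos50.5° − 4·2.987 = 21.8; c'Δl = 46.00; W sinα = 40.9
Σc'Δl = 200.0 kN/m; ΣN' = 453.8 kN/m; ΣW sinα = 223.7 kN/m
Resisting = 200.0 + 453.8·tan22.4° = 200.0 + 187.0 = 387.0 kN/m
FS = 387.0 / 223.7 = 1.730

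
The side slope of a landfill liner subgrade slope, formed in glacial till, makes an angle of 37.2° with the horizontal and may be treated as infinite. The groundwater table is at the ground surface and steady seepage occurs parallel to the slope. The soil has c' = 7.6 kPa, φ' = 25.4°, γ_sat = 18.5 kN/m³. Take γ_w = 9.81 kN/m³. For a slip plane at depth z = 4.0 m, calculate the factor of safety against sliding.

With seepage parallel to the slope and the water table at the surface, the effective normal stress on the slip plane uses the buoyant unit weight γ' = γ_sat − γ_w while the driving shear stress uses γ_sat:
FS = [c' + γ' z cos²β tanφ'] / [γ_sat z sinβ cosβ]
γ' = 18.5 − 9.81 = 8.69 kN/m³
Numerator = 7.6 + 8.69·4.0·cos²37.2°·tan25.4° = 7.6 + 8.69·4.0·0.6345·0.4748 = 18.072 kPa
Denominator = 18.5·4.0·sin37.2°·cos37.2° = 18.5·4.0·0.6046·0.7965 = 35.637 kPa
FS = 18.072 / 35.637 = 0.507

FS = 0.51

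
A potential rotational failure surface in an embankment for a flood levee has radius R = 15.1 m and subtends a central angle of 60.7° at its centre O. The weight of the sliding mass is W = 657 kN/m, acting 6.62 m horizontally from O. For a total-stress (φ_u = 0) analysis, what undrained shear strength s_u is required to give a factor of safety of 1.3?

FS = s_u·L_a·R / (W·d), so s_u = FS·W·d / (L_a·R).
Arc length L_a = R·θ = 15.1·(60.7°·π/180) = 15.1·1.0594 = 16.00 m
s_u = 1.3·657·6.62 / (16.00·15.1) = 5654.1 / 241.56 = 23.41 kPa

s_u = 23.4 kPa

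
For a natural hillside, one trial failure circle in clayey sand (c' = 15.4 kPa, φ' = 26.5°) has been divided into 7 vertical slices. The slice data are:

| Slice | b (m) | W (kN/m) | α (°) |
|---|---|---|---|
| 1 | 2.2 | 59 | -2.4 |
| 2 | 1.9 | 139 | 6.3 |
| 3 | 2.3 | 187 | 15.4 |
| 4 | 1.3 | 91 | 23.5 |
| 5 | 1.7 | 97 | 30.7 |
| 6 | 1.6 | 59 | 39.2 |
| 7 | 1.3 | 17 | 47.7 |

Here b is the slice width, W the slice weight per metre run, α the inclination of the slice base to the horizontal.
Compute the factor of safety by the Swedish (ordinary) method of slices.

Ordinary method of slices: FS = Σ[c'·Δl_i + (W_i cosα_i)·tanφ'] / Σ W_i sinα_i, with Δl_i = b_i / cosα_i.
Slice 1: Δl = 2.2/cos(-2.4°) = 2.202 m; N'_1 = 59·cos(-2.4°) = 58.9; c'Δl = 33.91; W sinα = -2.5
Slice 2: Δl = 1.9/cos6.3° = 1.912 m; N'_2 = 139·cos6.3° = 138.2; c'Δl = 29.44; W sinα = 15.3
Slice 3: Δl = 2.3/cos15.4° = 2.386 m; N'_3 = 187·cos15.4° = 180.3; c'Δl = 36.74; W sinα = 49.7
Slice 4: Δl = 1.3/cos23.5° = 1.418 m; N'_4 = 91·cos23.5° = 83.5; c'Δl = 21.83; W sinα = 36.3
Slice 5: Δl = 1.7/cos30.7° = 1.977 m; N'_5 = 97·cos30.7° = 83.4; c'Δl = 30.45; W sinα = 49.5
Slice 6: Δl = 1.6/cos39.2° = 2.065 m; N'_6 = 59·cos39.2° = 45.7; c'Δl = 31.80; W sinα = 37.3
Slice 7: Δl = 1.3/cos47.7° = 1.932 m; N'_7 = 17·cos47.7° = 11.4; c'Δl = 29.75; W sinα = 12.6
Σc'Δl = 213.9 kN/m; ΣN' = 601.4 kN/m; ΣW sinα = 198.1 kN/m
Resisting = 213.9 + 601.4·tan26.5° = 213.9 + 299.9 = 513.8 kN/m
FS = 513.8 / 198.1 = 2.593

FS = 2.59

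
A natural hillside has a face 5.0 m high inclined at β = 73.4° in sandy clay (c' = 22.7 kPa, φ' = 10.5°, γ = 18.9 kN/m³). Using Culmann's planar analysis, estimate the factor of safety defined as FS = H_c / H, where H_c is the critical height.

H_c = (4c'/γ) · sinβ cosφ' / [1 − cos(β − φ')]
    = (4·22.7/18.9) · sin73.4°·cos10.5° / [1 − cos62.9°]
    = 4.804 · 0.9423 / 0.5445 = 8.31 m
FS = H_c / H = 8.31 / 5.0 = 1.663

FS = 1.66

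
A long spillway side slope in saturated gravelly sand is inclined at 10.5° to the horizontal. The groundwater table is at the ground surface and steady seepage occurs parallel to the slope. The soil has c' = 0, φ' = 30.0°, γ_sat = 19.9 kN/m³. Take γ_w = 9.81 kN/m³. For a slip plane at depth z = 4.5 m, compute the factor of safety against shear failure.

With seepage parallel to the slope and the water table at the surface, the effective normal stress on the slip plane uses the buoyant unit weight γ' = γ_sat − γ_w while the driving shear stress uses γ_sat:
FS = [c' + γ' z cos²β tanφ'] / [γ_sat z sinβ cosβ]
(For c' = 0 this reduces to FS = (γ'/γ_sat)·tanφ'/tanβ.)
γ' = 19.9 − 9.81 = 10.09 kN/m³
Numerator = 0.0 + 10.09·4.5·cos²10.5°·tan30.0° = 0.0 + 10.09·4.5·0.9668·0.5774 = 25.344 kPa
Denominator = 19.9·4.5·sin10.5°·cos10.5° = 19.9·4.5·0.1822·0.9833 = 16.046 kPa
FS = 25.344 / 16.046 = 1.579

FS = 1.58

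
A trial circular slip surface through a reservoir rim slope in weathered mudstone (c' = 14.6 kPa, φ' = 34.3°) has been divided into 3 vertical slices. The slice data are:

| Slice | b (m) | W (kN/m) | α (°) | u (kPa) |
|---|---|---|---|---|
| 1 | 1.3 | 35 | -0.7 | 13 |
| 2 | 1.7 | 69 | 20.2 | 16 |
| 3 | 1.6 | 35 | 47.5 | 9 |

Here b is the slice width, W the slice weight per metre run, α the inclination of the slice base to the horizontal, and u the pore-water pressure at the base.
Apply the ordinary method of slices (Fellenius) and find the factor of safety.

Ordinary method of slices: FS = Σ[c'·Δl_i + (W_i cosα_i − u_i·Δl_i)·tanφ'] / Σ W_i sinα_i, with Δl_i = b_i / cosα_i.
Slice 1: Δl = 1.3/cos(-0.7°) = 1.300 m; N'_1 = 35·cos(-0.7°) − 13·1.300 = 18.1; c'Δl = 18.98; W sinα = -0.4
Slice 2: Δl = 1.7/cos20.2° = 1.811 m; N'_2 = 69·cos20.2° − 16·1.811 = 35.8; c'Δl = 26.45; W sinα = 23.8
Slice 3: Δl = 1.6/cos47.5° = 2.368 m; N'_3 = 35·cos47.5° − 9·2.368 = 2.3; c'Δl = 34.58; W sinα = 25.8
Σc'Δl = 80.0 kN/m; ΣN' = 56.2 kN/m; ΣW sinα = 49.2 kN/m
Resisting = 80.0 + 56.2·tan34.3° = 80.0 + 38.3 = 118.3 kN/m
FS = 118.3 / 49.2 = 2.405

FS = 2.41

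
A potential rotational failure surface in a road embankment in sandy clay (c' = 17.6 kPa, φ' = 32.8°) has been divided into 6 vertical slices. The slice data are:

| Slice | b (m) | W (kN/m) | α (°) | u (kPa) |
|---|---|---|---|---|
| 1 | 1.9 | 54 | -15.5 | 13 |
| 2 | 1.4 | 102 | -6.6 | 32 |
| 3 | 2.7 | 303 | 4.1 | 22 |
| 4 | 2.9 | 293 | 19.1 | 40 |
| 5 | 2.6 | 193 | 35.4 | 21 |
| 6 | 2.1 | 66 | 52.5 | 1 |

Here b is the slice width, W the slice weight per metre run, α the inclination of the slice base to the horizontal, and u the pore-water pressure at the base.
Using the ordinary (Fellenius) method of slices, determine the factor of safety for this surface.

Ordinary method of slices: FS = Σ[c'·Δl_i + (W_i cosα_i − u_i·Δl_i)·tanφ'] / Σ W_i sinα_i, with Δl_i = b_i / cosα_i.
Slice 1: Δl = 1.9/cos(-15.5°) = 1.972 m; N'_1 = 54·cos(-15.5°) − 13·1.972 = 26.4; c'Δl = 34.70; W sinα = -14.4
Slice 2: Δl = 1.4/cos(-6.6°) = 1.409 m; N'_2 = 102·cos(-6.6°) − 32·1.409 = 56.2; c'Δl = 24.80; W sinα = -11.7
Slice 3: Δl = 2.7/cos4.1° = 2.707 m; N'_3 = 303·cos4.1° − 22·2.707 = 242.7; c'Δl = 47.64; W sinα = 21.7
Slice 4: Δl = 2.9/cos19.1° = 3.069 m; N'_4 = 293·cos19.1° − 40·3.069 = 154.1; c'Δl = 54.01; W sinα = 95.9
Slice 5: Δl = 2.6/cos35.4° = 3.190 m; N'_5 = 193·cos35.4° − 21·3.190 = 90.3; c'Δl = 56.14; W sinα = 111.8
Slice 6: Δl = 2.1/cos52.5° = 3.450 m; N'_6 = 66·cos52.5° − 1·3.450 = 36.7; c'Δl = 60.71; W sinα = 52.4
Σc'Δl = 278.0 kN/m; ΣN' = 606.5 kN/m; ΣW sinα = 255.5 kN/m
Resisting = 278.0 + 606.5·tan32.8° = 278.0 + 390.8 = 668.9 kN/m
FS = 668.9 / 255.5 = 2.617

FS = 2.62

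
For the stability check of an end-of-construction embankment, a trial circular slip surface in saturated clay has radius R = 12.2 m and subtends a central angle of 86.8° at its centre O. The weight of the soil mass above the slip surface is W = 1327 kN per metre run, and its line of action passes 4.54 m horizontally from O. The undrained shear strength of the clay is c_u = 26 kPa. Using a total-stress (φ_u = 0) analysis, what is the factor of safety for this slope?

Taking moments about the centre O, the resisting moment is provided by the undrained shear strength acting along the arc:
Arc length L_a = R·θ = 12.2·(86.8°·π/180) = 12.2·1.5149 = 18.48 m
M_R = c_u·L_a·R = 26·18.48·12.2 = 5862.6 kN·m/m
M_D = W·d = 1327·4.54 = 6024.6 kN·m/m
FS = M_R / M_D = 5862.6 / 6024.6 = 0.973

FS = 0.97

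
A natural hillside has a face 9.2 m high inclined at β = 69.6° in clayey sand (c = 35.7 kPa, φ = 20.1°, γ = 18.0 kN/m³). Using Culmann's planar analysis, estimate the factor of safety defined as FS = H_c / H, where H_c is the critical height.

H_c = (4c/γ) · sinβ cosφ / [1 − cos(β − φ)]
    = (4·35.7/18.0) · sin69.6°·cos20.1° / [1 − cos49.5°]
    = 7.933 · 0.8802 / 0.3506 = 19.92 m
FS = H_c / H = 19.92 / 9.2 = 2.165

FS = 2.17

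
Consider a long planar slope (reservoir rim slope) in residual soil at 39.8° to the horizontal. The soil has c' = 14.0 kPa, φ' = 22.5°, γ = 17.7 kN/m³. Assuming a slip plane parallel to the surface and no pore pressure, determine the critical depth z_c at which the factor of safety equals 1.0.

Setting FS = 1.00 in FS = [c' + γz cos²β tanφ'] / [γz sinβ cosβ] and solving for z:
z = c' / [γ cosβ (FS·sinβ − cosβ·tanφ')]
  = 14.0 / [17.7·cos39.8°·(1.00·sin39.8° − cos39.8°·tan22.5°)]
  = 14.0 / [17.7·0.7683·(1.00·0.6401 − 0.7683·0.4142)]
  = 14.0 / 4.3771 = 3.198 m

z_c = 3.20 m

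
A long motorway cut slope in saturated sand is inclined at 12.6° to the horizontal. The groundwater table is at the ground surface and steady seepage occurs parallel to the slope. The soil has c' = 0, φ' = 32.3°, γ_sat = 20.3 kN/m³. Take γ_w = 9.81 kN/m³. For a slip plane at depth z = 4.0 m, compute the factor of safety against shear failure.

FS = 1.46

With seepage parallel to the slope and the water table at the surface, the effective normal stress on the slip plane uses the buoyant unit weight γ' = γ_sat − γ_w while the driving shear stress uses γ_sat:
FS = [c' + γ' z cos²β tanφ'] / [γ_sat z sinβ cosβ]
(For c' = 0 this reduces to FS = (γ'/γ_sat)·tanφ'/tanβ.)
γ' = 20.3 − 9.81 = 10.49 kN/m³
Numerator = 0.0 + 10.49·4.0·cos²12.6°·tan32.3° = 0.0 + 10.49·4.0·0.9524·0.6322 = 25.264 kPa
Denominator = 20.3·4.0·sin12.6°·cos12.6° = 20.3·4.0·0.2181·0.9759 = 17.287 kPa
FS = 25.264 / 17.287 = 1.461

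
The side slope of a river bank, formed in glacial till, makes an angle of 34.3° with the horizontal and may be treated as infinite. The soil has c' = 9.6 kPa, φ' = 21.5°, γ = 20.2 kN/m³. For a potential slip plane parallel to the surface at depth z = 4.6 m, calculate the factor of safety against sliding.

FS = 0.80

For an infinite slope with a slip plane parallel to the surface (no pore pressure): FS = [c' + γz cos²β tanφ'] / [γz sinβ cosβ].
γz = 20.2·4.6 = 92.92 kN/m²
Numerator = 9.6 + 92.92·cos²34.3°·tan21.5° = 9.6 + 92.92·0.6824·0.3939 = 34.579 kPa
Denominator = 92.92·sin34.3°·cos34.3° = 92.92·0.5635·0.8261 = 43.257 kPa
FS = 34.579 / 43.257 = 0.799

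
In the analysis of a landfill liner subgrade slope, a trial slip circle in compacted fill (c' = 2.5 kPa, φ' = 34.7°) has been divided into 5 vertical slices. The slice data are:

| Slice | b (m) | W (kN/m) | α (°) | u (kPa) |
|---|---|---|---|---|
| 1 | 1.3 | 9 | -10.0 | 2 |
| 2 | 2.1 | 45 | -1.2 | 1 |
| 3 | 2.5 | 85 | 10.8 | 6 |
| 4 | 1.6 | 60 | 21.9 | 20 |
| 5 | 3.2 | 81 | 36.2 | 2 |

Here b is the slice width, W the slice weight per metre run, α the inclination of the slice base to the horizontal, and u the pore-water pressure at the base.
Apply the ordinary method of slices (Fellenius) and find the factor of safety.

FS = 1.97

Ordinary method of slices: FS = Σ[c'·Δl_i + (W_i cosα_i − u_i·Δl_i)·tanφ'] / Σ W_i sinα_i, with Δl_i = b_i / cosα_i.
Slice 1: Δl = 1.3/cos(-10.0°) = 1.320 m; N'_1 = 9·cos(-10.0°) − 2·1.320 = 6.2; c'Δl = 3.30; W sinα = -1.6
Slice 2: Δl = 2.1/cos(-1.2°) = 2.100 m; N'_2 = 45·cos(-1.2°) − 1·2.100 = 42.9; c'Δl = 5.25; W sinα = -0.9
Slice 3: Δl = 2.5/cos10.8° = 2.545 m; N'_3 = 85·cos10.8° − 6·2.545 = 68.2; c'Δl = 6.36; W sinα = 15.9
Slice 4: Δl = 1.6/cos21.9° = 1.724 m; N'_4 = 60·cos21.9° − 20·1.724 = 21.2; c'Δl = 4.31; W sinα = 22.4
Slice 5: Δl = 3.2/cos36.2° = 3.965 m; N'_5 = 81·cos36.2° − 2·3.965 = 57.4; c'Δl = 9.91; W sinα = 47.8
Σc'Δl = 29.1 kN/m; ΣN' = 196.0 kN/m; ΣW sinα = 83.6 kN/m
Resisting = 29.1 + 196.0·tan34.7° = 29.1 + 135.7 = 164.8 kN/m
FS = 164.8 / 83.6 = 1.971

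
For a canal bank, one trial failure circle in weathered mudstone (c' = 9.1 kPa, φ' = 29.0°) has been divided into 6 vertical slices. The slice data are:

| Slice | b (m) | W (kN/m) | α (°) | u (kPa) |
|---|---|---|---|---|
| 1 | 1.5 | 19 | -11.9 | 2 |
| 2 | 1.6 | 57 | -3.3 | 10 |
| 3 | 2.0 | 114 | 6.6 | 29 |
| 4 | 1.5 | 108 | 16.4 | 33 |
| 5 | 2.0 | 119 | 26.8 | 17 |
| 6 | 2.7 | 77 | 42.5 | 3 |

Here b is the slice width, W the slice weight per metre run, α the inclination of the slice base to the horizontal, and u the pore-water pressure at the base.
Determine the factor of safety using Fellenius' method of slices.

Ordinary method of slices: FS = Σ[c'·Δl_i + (W_i cosα_i − u_i·Δl_i)·tanφ'] / Σ W_i sinα_i, with Δl_i = b_i / cosα_i.
Slice 1: Δl = 1.5/cos(-11.9°) = 1.533 m; N'_1 = 19·cos(-11.9°) − 2·1.533 = 15.5; c'Δl = 13.95; W sinα = -3.9
Slice 2: Δl = 1.6/cos(-3.3°) = 1.603 m; N'_2 = 57·cos(-3.3°) − 10·1.603 = 40.9; c'Δl = 14.58; W sinα = -3.3
Slice 3: Δl = 2.0/cos6.6° = 2.013 m; N'_3 = 114·cos6.6° − 29·2.013 = 54.9; c'Δl = 18.32; W sinα = 13.1
Slice 4: Δl = 1.5/cos16.4° = 1.564 m; N'_4 = 108·cos16.4° − 33·1.564 = 52.0; c'Δl = 14.23; W sinα = 30.5
Slice 5: Δl = 2.0/cos26.8° = 2.241 m; N'_5 = 119·cos26.8° − 17·2.241 = 68.1; c'Δl = 20.39; W sinα = 53.7
Slice 6: Δl = 2.7/cos42.5° = 3.662 m; N'_6 = 77·cos42.5° − 3·3.662 = 45.8; c'Δl = 33.33; W sinα = 52.0
Σc'Δl = 114.8 kN/m; ΣN' = 277.2 kN/m; ΣW sinα = 142.1 kN/m
Resisting = 114.8 + 277.2·tan29.0° = 114.8 + 153.6 = 268.4 kN/m
FS = 268.4 / 142.1 = 1.889

FS = 1.89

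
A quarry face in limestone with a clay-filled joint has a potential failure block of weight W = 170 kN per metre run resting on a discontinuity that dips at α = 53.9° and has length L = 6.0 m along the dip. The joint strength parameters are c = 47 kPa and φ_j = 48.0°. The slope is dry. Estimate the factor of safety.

FS = 2.86

Resolving the block weight along and normal to the plane and applying the Mohr–Coulomb strength on the joint:
N' = W cosα = 170·cos53.9° = 100.2 kN/m
Driving force T = W sinα = 170·sin53.9° = 137.4 kN/m
Resisting force R = c·L + N'·tanφ_j = 47·6.0 + 100.2·tan48.0° = 282.0 + 111.2 = 393.2 kN/m
FS = R / T = 393.2 / 137.4 = 2.863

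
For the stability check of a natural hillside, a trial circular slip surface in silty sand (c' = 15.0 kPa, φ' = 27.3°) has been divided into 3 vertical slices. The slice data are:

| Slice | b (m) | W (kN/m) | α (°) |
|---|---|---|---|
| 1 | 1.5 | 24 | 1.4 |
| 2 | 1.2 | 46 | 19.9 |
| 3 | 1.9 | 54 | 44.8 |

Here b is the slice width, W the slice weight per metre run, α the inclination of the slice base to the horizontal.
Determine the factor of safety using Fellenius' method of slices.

Ordinary method of slices: FS = Σ[c'·Δl_i + (W_i cosα_i)·tanφ'] / Σ W_i sinα_i, with Δl_i = b_i / cosα_i.
Slice 1: Δl = 1.5/cos1.4° = 1.500 m; N'_1 = 24·cos1.4° = 24.0; c'Δl = 22.51; W sinα = 0.6
Slice 2: Δl = 1.2/cos19.9° = 1.276 m; N'_2 = 46·cos19.9° = 43.3; c'Δl = 19.14; W sinα = 15.7
Slice 3: Δl = 1.9/cos44.8° = 2.678 m; N'_3 = 54·cos44.8° = 38.3; c'Δl = 40.17; W sinα = 38.1
Σc'Δl = 81.8 kN/m; ΣN' = 105.6 kN/m; ΣW sinα = 54.3 kN/m
Resisting = 81.8 + 105.6·tan27.3° = 81.8 + 54.5 = 136.3 kN/m
FS = 136.3 / 54.3 = 2.510

FS = 2.51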